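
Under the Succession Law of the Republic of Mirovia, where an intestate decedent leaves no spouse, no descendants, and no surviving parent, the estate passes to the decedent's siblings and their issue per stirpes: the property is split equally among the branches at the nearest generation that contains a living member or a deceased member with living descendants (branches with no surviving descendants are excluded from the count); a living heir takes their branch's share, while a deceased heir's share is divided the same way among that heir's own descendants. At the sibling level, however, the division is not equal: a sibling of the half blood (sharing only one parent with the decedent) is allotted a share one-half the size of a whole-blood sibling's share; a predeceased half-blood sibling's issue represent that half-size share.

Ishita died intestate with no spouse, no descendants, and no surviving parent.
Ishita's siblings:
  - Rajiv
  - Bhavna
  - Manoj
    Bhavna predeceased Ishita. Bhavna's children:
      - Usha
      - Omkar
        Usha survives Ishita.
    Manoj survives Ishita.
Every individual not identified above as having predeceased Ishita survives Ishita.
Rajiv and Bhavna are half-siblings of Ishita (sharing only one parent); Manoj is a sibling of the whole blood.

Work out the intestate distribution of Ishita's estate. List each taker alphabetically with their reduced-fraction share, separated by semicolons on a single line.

No spouse, descendants, or parent survives, so the estate passes to Ishita's siblings per stirpes.
Half-blood siblings count for one-half the weight of whole-blood siblings at the initial division.
Dividing 1 in proportion to weights (total weight 2): Rajiv (weight 1/2) → 1/4; Bhavna (weight 1/2) → 1/4; Manoj (weight 1) → 1/2.
Rajiv is living and takes 1/4.
Bhavna predeceased; the 1/4 allotted to Bhavna's branch passes to Bhavna's issue by representation.
The 1/4 is divided into 2 equal shares of 1/8 among Usha, Omkar.
Usha is living and takes 1/8.
Omkar is living and takes 1/8.
Manoj is living and takes 1/2.

Manoj 1/2; Omkar 1/8; Rajiv 1/4; Usha 1/8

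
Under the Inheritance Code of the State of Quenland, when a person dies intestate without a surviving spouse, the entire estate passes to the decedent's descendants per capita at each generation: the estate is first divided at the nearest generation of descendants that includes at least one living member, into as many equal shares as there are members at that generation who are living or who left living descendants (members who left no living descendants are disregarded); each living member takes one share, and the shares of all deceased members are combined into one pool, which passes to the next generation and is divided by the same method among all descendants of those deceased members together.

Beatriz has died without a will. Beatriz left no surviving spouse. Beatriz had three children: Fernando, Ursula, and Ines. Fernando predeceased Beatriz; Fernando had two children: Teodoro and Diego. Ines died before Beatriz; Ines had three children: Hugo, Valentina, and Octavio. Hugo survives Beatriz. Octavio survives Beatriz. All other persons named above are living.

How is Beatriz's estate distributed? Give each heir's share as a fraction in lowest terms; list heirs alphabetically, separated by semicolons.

There is no surviving spouse, so the entire estate passes to Beatriz's descendants per capita at each generation.
At generation 1 (Fernando, Ursula, Ines) there are 3 shares of (1)/3 = 1/3 each.
Living: Ursula — each takes 1/3.
Deceased: Fernando and Ines. Their combined 2/3 is pooled and carried to generation 2.
At generation 2 (Teodoro, Diego, Hugo, Valentina, Octavio) there are 5 shares of (2/3)/5 = 2/15 each.
Living: Teodoro, Diego, Hugo, Valentina, and Octavio — each takes 2/15.

Diego 2/15; Hugo 2/15; Octavio 2/15; Teodoro 2/15; Ursula 1/3; Valentina 2/15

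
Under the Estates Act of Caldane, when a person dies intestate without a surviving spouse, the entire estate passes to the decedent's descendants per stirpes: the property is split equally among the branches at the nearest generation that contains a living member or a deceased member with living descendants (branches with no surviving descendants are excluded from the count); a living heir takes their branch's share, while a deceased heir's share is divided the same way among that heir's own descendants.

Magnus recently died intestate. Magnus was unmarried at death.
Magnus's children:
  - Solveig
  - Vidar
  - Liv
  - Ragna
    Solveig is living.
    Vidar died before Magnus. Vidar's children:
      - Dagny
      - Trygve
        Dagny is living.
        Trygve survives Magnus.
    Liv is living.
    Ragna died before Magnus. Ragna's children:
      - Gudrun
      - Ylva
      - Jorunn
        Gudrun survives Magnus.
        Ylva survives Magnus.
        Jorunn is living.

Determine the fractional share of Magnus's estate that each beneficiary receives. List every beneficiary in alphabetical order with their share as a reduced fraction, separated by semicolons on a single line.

There is no surviving spouse, so the entire estate passes to Magnus's descendants per stirpes.
The estate is divided into 4 equal shares of 1/4 among Solveig, Vidar, Liv, Ragna.
Solveig is living and takes 1/4.
Vidar predeceased; the 1/4 allotted to Vidar's branch passes to Vidar's issue by representation.
The 1/4 is divided into 2 equal shares of 1/8 among Dagny, Trygve.
Dagny is living and takes 1/8.
Trygve is living and takes 1/8.
Liv is living and takes 1/4.
Ragna predeceased; the 1/4 allotted to Ragna's branch passes to Ragna's issue by representation.
The 1/4 is divided into 3 equal shares of 1/12 among Gudrun, Ylva, Jorunn.
Gudrun is living and takes 1/12.
Ylva is living and takes 1/12.
Jorunn is living and takes 1/12.

Dagny 1/8; Gudrun 1/12; Jorunn 1/12; Liv 1/4; Solveig 1/4; Trygve 1/8; Ylva 1/12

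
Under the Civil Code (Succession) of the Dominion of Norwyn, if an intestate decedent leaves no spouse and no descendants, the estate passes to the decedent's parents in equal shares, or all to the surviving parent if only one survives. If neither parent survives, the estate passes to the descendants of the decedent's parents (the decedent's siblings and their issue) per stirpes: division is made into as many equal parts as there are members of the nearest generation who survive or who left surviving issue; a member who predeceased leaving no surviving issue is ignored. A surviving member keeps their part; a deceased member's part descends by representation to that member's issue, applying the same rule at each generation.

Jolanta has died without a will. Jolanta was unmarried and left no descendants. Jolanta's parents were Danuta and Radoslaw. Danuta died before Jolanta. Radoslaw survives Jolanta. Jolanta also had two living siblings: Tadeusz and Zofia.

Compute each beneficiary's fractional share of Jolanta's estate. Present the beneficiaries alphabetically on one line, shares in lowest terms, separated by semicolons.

Only one parent, Radoslaw, survives, so Radoslaw takes the entire estate. The siblings take nothing because a surviving parent has priority.

Radoslaw 1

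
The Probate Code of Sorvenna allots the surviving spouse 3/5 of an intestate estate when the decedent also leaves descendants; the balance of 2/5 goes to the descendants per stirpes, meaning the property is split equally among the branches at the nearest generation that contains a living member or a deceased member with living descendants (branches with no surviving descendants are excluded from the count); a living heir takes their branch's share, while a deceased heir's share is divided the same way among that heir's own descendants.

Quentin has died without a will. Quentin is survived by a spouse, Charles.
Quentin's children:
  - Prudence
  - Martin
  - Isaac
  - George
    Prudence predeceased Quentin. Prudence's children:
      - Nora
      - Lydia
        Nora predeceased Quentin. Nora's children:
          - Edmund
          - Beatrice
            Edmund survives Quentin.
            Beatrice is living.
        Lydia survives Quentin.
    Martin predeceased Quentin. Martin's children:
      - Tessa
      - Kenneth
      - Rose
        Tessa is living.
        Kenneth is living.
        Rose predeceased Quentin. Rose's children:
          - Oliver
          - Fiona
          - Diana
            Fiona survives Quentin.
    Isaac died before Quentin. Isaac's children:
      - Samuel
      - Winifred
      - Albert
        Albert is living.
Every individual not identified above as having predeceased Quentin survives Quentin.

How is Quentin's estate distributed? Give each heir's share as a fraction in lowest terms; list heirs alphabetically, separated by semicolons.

Albert 1/30; Beatrice 1/40; Charles 3/5; Diana 1/90; Edmund 1/40; Fiona 1/90; George 1/10; Kenneth 1/30; Lydia 1/20; Oliver 1/90; Samuel 1/30; Tessa 1/30; Winifred 1/30

Charles, as surviving spouse, takes 3/5.
The remaining 2/5 passes to Quentin's descendants per stirpes.
The 2/5 is divided into 4 equal shares of 1/10 among Prudence, Martin, Isaac, George.
Prudence predeceased; the 1/10 allotted to Prudence's branch passes to Prudence's issue by representation.
The 1/10 is divided into 2 equal shares of 1/20 among Nora, Lydia.
Nora predeceased; the 1/20 allotted to Nora's branch passes to Nora's issue by representation.
The 1/20 is divided into 2 equal shares of 1/40 among Edmund, Beatrice.
Edmund is living and takes 1/40.
Beatrice is living and takes 1/40.
Lydia is living and takes 1/20.
Martin predeceased; the 1/10 allotted to Martin's branch passes to Martin's issue by representation.
The 1/10 is divided into 3 equal shares of 1/30 among Tessa, Kenneth, Rose.
Tessa is living and takes 1/30.
Kenneth is living and takes 1/30.
Rose predeceased; the 1/30 allotted to Rose's branch passes to Rose's issue by representation.
The 1/30 is divided into 3 equal shares of 1/90 among Oliver, Fiona, Diana.
Oliver is living and takes 1/90.
Fiona is living and takes 1/90.
Diana is living and takes 1/90.
Isaac predeceased; the 1/10 allotted to Isaac's branch passes to Isaac's issue by representation.
The 1/10 is divided into 3 equal shares of 1/30 among Samuel, Winifred, Albert.
Samuel is living and takes 1/30.
Winifred is living and takes 1/30.
Albert is living and takes 1/30.
George is living and takes 1/10.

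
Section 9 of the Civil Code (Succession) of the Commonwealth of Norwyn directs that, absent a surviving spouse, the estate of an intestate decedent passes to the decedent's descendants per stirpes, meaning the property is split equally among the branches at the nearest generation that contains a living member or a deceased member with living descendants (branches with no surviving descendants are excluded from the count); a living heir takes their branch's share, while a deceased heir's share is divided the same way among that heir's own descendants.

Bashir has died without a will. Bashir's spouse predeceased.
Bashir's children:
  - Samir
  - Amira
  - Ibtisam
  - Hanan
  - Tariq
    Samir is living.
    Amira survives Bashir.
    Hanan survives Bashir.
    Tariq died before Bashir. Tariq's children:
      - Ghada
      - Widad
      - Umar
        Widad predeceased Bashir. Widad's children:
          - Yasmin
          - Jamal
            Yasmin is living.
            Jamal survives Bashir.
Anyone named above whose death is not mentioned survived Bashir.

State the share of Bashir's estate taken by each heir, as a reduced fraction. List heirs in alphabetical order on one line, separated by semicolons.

There is no surviving spouse, so the entire estate passes to Bashir's descendants per stirpes.
The estate is divided into 5 equal shares of 1/5 among Samir, Amira, Ibtisam, Hanan, Tariq.
Samir is living and takes 1/5.
Amira is living and takes 1/5.
Ibtisam is living and takes 1/5.
Hanan is living and takes 1/5.
Tariq predeceased; the 1/5 allotted to Tariq's branch passes to Tariq's issue by representation.
The 1/5 is divided into 3 equal shares of 1/15 among Ghada, Widad, Umar.
Ghada is living and takes 1/15.
Widad predeceased; the 1/15 allotted to Widad's branch passes to Widad's issue by representation.
The 1/15 is divided into 2 equal shares of 1/30 among Yasmin, Jamal.
Yasmin is living and takes 1/30.
Jamal is living and takes 1/30.
Umar is living and takes 1/15.

Amira 1/5; Ghada 1/15; Hanan 1/5; Ibtisam 1/5; Jamal 1/30; Samir 1/5; Umar 1/15; Yasmin 1/30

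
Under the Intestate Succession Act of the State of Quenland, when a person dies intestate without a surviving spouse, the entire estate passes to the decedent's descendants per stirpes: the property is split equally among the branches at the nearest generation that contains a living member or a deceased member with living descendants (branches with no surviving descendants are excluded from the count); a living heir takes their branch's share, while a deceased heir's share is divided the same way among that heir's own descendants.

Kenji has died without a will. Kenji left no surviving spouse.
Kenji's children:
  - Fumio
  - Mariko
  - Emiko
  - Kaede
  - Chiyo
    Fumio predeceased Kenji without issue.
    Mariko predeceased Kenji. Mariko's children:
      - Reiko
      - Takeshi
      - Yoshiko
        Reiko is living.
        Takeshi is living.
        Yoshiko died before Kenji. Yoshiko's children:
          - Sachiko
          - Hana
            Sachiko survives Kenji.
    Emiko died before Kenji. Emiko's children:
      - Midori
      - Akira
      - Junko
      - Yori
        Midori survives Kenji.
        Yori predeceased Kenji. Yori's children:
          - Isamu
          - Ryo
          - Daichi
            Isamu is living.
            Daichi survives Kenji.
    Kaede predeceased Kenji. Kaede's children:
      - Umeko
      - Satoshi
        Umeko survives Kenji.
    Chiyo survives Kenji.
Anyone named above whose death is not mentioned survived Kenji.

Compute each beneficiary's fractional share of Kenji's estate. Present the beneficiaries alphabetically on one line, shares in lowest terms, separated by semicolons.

Akira 1/16; Chiyo 1/4; Daichi 1/48; Hana 1/24; Isamu 1/48; Junko 1/16; Midori 1/16; Reiko 1/12; Ryo 1/48; Sachiko 1/24; Satoshi 1/8; Takeshi 1/12; Umeko 1/8

There is no surviving spouse, so the entire estate passes to Kenji's descendants per stirpes.
Fumio left no surviving issue, so that branch lapses and is disregarded.
The estate is divided into 4 equal shares of 1/4 among Mariko, Emiko, Kaede, Chiyo.
Mariko predeceased; the 1/4 allotted to Mariko's branch passes to Mariko's issue by representation.
The 1/4 is divided into 3 equal shares of 1/12 among Reiko, Takeshi, Yoshiko.
Reiko is living and takes 1/12.
Takeshi is living and takes 1/12.
Yoshiko predeceased; the 1/12 allotted to Yoshiko's branch passes to Yoshiko's issue by representation.
The 1/12 is divided into 2 equal shares of 1/24 among Sachiko, Hana.
Sachiko is living and takes 1/24.
Hana is living and takes 1/24.
Emiko predeceased; the 1/4 allotted to Emiko's branch passes to Emiko's issue by representation.
The 1/4 is divided into 4 equal shares of 1/16 among Midori, Akira, Junko, Yori.
Midori is living and takes 1/16.
Akira is living and takes 1/16.
Junko is living and takes 1/16.
Yori predeceased; the 1/16 allotted to Yori's branch passes to Yori's issue by representation.
The 1/16 is divided into 3 equal shares of 1/48 among Isamu, Ryo, Daichi.
Isamu is living and takes 1/48.
Ryo is living and takes 1/48.
Daichi is living and takes 1/48.
Kaede predeceased; the 1/4 allotted to Kaede's branch passes to Kaede's issue by representation.
The 1/4 is divided into 2 equal shares of 1/8 among Umeko, Satoshi.
Umeko is living and takes 1/8.
Satoshi is living and takes 1/8.
Chiyo is living and takes 1/4.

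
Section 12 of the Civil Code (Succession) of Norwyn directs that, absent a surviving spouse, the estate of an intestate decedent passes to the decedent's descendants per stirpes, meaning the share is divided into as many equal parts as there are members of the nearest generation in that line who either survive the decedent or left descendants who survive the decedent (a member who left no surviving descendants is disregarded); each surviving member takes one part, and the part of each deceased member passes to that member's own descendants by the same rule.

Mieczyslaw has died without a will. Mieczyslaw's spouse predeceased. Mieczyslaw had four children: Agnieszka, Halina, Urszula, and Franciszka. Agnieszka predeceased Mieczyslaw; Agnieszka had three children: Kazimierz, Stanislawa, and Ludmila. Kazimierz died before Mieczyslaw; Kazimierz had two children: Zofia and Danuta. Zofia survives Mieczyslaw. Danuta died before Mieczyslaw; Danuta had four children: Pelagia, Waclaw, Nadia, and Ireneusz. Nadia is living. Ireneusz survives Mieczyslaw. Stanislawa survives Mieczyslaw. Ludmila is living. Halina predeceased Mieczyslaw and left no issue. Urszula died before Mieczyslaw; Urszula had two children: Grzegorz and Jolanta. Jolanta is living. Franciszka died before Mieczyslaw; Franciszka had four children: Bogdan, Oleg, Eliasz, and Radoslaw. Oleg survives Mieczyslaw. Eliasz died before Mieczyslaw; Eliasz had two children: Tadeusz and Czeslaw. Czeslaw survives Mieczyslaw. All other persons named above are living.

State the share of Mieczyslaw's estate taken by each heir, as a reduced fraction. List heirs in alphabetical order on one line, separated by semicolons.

There is no surviving spouse, so the entire estate passes to Mieczyslaw's descendants per stirpes.
Halina left no surviving issue, so that branch lapses and is disregarded.
The estate is divided into 3 equal shares of 1/3 among Agnieszka, Urszula, Franciszka.
Agnieszka predeceased; the 1/3 allotted to Agnieszka's branch passes to Agnieszka's issue by representation.
The 1/3 is divided into 3 equal shares of 1/9 among Kazimierz, Stanislawa, Ludmila.
Kazimierz predeceased; the 1/9 allotted to Kazimierz's branch passes to Kazimierz's issue by representation.
The 1/9 is divided into 2 equal shares of 1/18 among Zofia, Danuta.
Zofia is living and takes 1/18.
Danuta predeceased; the 1/18 allotted to Danuta's branch passes to Danuta's issue by representation.
The 1/18 is divided into 4 equal shares of 1/72 among Pelagia, Waclaw, Nadia, Ireneusz.
Pelagia is living and takes 1/72.
Waclaw is living and takes 1/72.
Nadia is living and takes 1/72.
Ireneusz is living and takes 1/72.
Stanislawa is living and takes 1/9.
Ludmila is living and takes 1/9.
Urszula predeceased; the 1/3 allotted to Urszula's branch passes to Urszula's issue by representation.
The 1/3 is divided into 2 equal shares of 1/6 among Grzegorz, Jolanta.
Grzegorz is living and takes 1/6.
Jolanta is living and takes 1/6.
Franciszka predeceased; the 1/3 allotted to Franciszka's branch passes to Franciszka's issue by representation.
The 1/3 is divided into 4 equal shares of 1/12 among Bogdan, Oleg, Eliasz, Radoslaw.
Bogdan is living and takes 1/12.
Oleg is living and takes 1/12.
Eliasz predeceased; the 1/12 allotted to Eliasz's branch passes to Eliasz's issue by representation.
The 1/12 is divided into 2 equal shares of 1/24 among Tadeusz, Czeslaw.
Tadeusz is living and takes 1/24.
Czeslaw is living and takes 1/24.
Radoslaw is living and takes 1/12.

Bogdan 1/12; Czeslaw 1/24; Grzegorz 1/6; Ireneusz 1/72; Jolanta 1/6; Ludmila 1/9; Nadia 1/72; Oleg 1/12; Pelagia 1/72; Radoslaw 1/12; Stanislawa 1/9; Tadeusz 1/24; Waclaw 1/72; Zofia 1/18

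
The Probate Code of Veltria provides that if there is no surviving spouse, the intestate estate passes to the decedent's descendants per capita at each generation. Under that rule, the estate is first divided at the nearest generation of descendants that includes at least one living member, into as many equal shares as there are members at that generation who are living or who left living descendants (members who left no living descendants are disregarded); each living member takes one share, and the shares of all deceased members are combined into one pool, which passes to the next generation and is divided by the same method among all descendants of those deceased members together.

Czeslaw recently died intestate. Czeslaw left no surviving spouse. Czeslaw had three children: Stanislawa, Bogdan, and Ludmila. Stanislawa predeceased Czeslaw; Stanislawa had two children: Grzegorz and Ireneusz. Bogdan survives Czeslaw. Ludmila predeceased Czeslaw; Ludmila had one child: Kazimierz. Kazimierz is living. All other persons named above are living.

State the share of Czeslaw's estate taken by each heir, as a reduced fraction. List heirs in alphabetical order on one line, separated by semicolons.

There is no surviving spouse, so the entire estate passes to Czeslaw's descendants per capita at each generation.
At generation 1 (Stanislawa, Bogdan, Ludmila) there are 3 shares of (1)/3 = 1/3 each.
Living: Bogdan — each takes 1/3.
Deceased: Stanislawa and Ludmila. Their combined 2/3 is pooled and carried to generation 2.
At generation 2 (Grzegorz, Ireneusz, Kazimierz) there are 3 shares of (2/3)/3 = 2/9 each.
Living: Grzegorz, Ireneusz, and Kazimierz — each takes 2/9.

Bogdan 1/3; Grzegorz 2/9; Ireneusz 2/9; Kazimierz 2/9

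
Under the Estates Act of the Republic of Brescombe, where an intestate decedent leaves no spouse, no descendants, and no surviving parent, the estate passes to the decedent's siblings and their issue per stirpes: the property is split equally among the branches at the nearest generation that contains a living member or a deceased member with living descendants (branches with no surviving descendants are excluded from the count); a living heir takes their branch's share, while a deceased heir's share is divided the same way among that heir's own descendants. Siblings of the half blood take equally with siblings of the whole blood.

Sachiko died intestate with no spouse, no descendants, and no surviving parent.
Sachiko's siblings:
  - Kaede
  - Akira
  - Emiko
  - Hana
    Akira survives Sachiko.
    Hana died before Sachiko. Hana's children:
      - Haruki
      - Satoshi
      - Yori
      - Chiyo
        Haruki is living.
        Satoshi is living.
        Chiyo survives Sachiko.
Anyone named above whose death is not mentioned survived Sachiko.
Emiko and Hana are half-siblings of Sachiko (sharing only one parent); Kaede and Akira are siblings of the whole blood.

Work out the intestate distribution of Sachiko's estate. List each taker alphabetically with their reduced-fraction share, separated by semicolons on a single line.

No spouse, descendants, or parent survives, so the estate passes to Sachiko's siblings per stirpes.
Half-blood and whole-blood siblings take equally under the stated rule.
The estate is divided into 4 equal shares of 1/4 among Kaede, Akira, Emiko, Hana.
Kaede is living and takes 1/4.
Akira is living and takes 1/4.
Emiko is living and takes 1/4.
Hana predeceased; the 1/4 allotted to Hana's branch passes to Hana's issue by representation.
The 1/4 is divided into 4 equal shares of 1/16 among Haruki, Satoshi, Yori, Chiyo.
Haruki is living and takes 1/16.
Satoshi is living and takes 1/16.
Yori is living and takes 1/16.
Chiyo is living and takes 1/16.

Akira 1/4; Chiyo 1/16; Emiko 1/4; Haruki 1/16; Kaede 1/4; Satoshi 1/16; Yori 1/16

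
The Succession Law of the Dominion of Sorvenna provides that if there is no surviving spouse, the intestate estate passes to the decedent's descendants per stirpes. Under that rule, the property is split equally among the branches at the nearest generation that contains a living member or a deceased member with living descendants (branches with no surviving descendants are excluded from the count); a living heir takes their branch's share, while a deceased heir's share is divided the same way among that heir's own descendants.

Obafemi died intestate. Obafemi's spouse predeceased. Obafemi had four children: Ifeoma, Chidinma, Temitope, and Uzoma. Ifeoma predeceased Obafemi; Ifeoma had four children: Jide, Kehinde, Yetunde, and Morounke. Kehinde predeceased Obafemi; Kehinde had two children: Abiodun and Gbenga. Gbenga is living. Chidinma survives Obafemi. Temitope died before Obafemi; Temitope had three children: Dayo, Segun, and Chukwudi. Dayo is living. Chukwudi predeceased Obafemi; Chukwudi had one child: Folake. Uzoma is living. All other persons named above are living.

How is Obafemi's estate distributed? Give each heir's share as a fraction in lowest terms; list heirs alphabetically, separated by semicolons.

Abiodun 1/32; Chidinma 1/4; Dayo 1/12; Folake 1/12; Gbenga 1/32; Jide 1/16; Morounke 1/16; Segun 1/12; Uzoma 1/4; Yetunde 1/16

There is no surviving spouse, so the entire estate passes to Obafemi's descendants per stirpes.
The estate is divided into 4 equal shares of 1/4 among Ifeoma, Chidinma, Temitope, Uzoma.
Ifeoma predeceased; the 1/4 allotted to Ifeoma's branch passes to Ifeoma's issue by representation.
The 1/4 is divided into 4 equal shares of 1/16 among Jide, Kehinde, Yetunde, Morounke.
Jide is living and takes 1/16.
Kehinde predeceased; the 1/16 allotted to Kehinde's branch passes to Kehinde's issue by representation.
The 1/16 is divided into 2 equal shares of 1/32 among Abiodun, Gbenga.
Abiodun is living and takes 1/32.
Gbenga is living and takes 1/32.
Yetunde is living and takes 1/16.
Morounke is living and takes 1/16.
Chidinma is living and takes 1/4.
Temitope predeceased; the 1/4 allotted to Temitope's branch passes to Temitope's issue by representation.
The 1/4 is divided into 3 equal shares of 1/12 among Dayo, Segun, Chukwudi.
Dayo is living and takes 1/12.
Segun is living and takes 1/12.
Chukwudi predeceased; the 1/12 allotted to Chukwudi's branch passes to Chukwudi's issue by representation.
Folake is the sole taker at this level and receives the full 1/12.
Uzoma is living and takes 1/4.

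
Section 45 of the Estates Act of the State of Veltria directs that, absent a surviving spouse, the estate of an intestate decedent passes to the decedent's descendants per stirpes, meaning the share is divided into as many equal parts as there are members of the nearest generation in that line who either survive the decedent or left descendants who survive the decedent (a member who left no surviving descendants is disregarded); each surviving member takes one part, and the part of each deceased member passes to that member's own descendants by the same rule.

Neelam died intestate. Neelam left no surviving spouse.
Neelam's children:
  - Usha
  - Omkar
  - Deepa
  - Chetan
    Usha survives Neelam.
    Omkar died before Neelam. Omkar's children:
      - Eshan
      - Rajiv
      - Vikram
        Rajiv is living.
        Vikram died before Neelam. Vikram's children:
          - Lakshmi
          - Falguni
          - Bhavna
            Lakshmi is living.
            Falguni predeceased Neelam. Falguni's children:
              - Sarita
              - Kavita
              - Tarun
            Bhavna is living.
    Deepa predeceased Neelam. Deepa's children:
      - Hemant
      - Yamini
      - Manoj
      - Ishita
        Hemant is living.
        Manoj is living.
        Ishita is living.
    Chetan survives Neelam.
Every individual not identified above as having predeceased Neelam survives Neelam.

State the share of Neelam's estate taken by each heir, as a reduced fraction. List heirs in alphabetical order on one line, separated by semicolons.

There is no surviving spouse, so the entire estate passes to Neelam's descendants per stirpes.
The estate is divided into 4 equal shares of 1/4 among Usha, Omkar, Deepa, Chetan.
Usha is living and takes 1/4.
Omkar predeceased; the 1/4 allotted to Omkar's branch passes to Omkar's issue by representation.
The 1/4 is divided into 3 equal shares of 1/12 among Eshan, Rajiv, Vikram.
Eshan is living and takes 1/12.
Rajiv is living and takes 1/12.
Vikram predeceased; the 1/12 allotted to Vikram's branch passes to Vikram's issue by representation.
The 1/12 is divided into 3 equal shares of 1/36 among Lakshmi, Falguni, Bhavna.
Lakshmi is living and takes 1/36.
Falguni predeceased; the 1/36 allotted to Falguni's branch passes to Falguni's issue by representation.
The 1/36 is divided into 3 equal shares of 1/108 among Sarita, Kavita, Tarun.
Sarita is living and takes 1/108.
Kavita is living and takes 1/108.
Tarun is living and takes 1/108.
Bhavna is living and takes 1/36.
Deepa predeceased; the 1/4 allotted to Deepa's branch passes to Deepa's issue by representation.
The 1/4 is divided into 4 equal shares of 1/16 among Hemant, Yamini, Manoj, Ishita.
Hemant is living and takes 1/16.
Yamini is living and takes 1/16.
Manoj is living and takes 1/16.
Ishita is living and takes 1/16.
Chetan is living and takes 1/4.

Bhavna 1/36; Chetan 1/4; Eshan 1/12; Hemant 1/16; Ishita 1/16; Kavita 1/108; Lakshmi 1/36; Manoj 1/16; Rajiv 1/12; Sarita 1/108; Tarun 1/108; Usha 1/4; Yamini 1/16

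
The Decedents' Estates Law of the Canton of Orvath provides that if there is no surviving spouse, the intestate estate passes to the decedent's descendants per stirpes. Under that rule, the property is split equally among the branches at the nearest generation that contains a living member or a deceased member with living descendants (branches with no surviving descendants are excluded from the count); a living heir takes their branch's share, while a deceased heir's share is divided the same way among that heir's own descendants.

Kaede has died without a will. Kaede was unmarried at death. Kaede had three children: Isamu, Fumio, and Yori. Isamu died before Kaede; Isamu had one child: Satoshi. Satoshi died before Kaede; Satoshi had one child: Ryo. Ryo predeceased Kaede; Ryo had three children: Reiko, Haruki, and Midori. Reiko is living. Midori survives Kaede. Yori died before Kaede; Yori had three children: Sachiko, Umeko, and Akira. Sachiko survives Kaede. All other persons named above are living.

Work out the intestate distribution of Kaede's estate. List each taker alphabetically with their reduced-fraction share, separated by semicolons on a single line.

There is no surviving spouse, so the entire estate passes to Kaede's descendants per stirpes.
The estate is divided into 3 equal shares of 1/3 among Isamu, Fumio, Yori.
Isamu predeceased; the 1/3 allotted to Isamu's branch passes to Isamu's issue by representation.
Satoshi's line is the sole branch at this level, so the full 1/3 passes to Satoshi's issue by representation.
Ryo's line is the sole branch at this level, so the full 1/3 passes to Ryo's issue by representation.
The 1/3 is divided into 3 equal shares of 1/9 among Reiko, Haruki, Midori.
Reiko is living and takes 1/9.
Haruki is living and takes 1/9.
Midori is living and takes 1/9.
Fumio is living and takes 1/3.
Yori predeceased; the 1/3 allotted to Yori's branch passes to Yori's issue by representation.
The 1/3 is divided into 3 equal shares of 1/9 among Sachiko, Umeko, Akira.
Sachiko is living and takes 1/9.
Umeko is living and takes 1/9.
Akira is living and takes 1/9.

Akira 1/9; Fumio 1/3; Haruki 1/9; Midori 1/9; Reiko 1/9; Sachiko 1/9; Umeko 1/9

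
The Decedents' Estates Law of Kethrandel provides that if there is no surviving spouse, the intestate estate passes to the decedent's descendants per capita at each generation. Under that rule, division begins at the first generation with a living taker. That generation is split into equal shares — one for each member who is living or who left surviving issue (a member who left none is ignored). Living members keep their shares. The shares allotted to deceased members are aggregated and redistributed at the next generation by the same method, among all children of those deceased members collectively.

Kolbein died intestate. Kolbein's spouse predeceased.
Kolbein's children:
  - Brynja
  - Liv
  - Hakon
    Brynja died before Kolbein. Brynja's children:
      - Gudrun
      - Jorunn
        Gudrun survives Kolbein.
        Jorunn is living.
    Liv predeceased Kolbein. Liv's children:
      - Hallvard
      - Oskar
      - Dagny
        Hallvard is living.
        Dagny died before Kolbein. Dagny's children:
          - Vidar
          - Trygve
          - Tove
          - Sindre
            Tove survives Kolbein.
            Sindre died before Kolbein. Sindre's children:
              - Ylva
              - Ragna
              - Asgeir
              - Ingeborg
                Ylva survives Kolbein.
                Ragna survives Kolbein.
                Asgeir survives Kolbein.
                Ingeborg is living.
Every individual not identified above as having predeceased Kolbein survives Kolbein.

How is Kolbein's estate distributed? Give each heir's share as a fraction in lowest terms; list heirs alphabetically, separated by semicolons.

Asgeir 1/120; Gudrun 2/15; Hakon 1/3; Hallvard 2/15; Ingeborg 1/120; Jorunn 2/15; Oskar 2/15; Ragna 1/120; Tove 1/30; Trygve 1/30; Vidar 1/30; Ylva 1/120

There is no surviving spouse, so the entire estate passes to Kolbein's descendants per capita at each generation.
At generation 1 (Brynja, Liv, Hakon) there are 3 shares of (1)/3 = 1/3 each.
Living: Hakon — each takes 1/3.
Deceased: Brynja and Liv. Their combined 2/3 is pooled and carried to generation 2.
At generation 2 (Gudrun, Jorunn, Hallvard, Oskar, Dagny) there are 5 shares of (2/3)/5 = 2/15 each.
Living: Gudrun, Jorunn, Hallvard, and Oskar — each takes 2/15.
Deceased: Dagny. That 2/15 share is carried to generation 3.
At generation 3 (Vidar, Trygve, Tove, Sindre) there are 4 shares of (2/15)/4 = 1/30 each.
Living: Vidar, Trygve, and Tove — each takes 1/30.
Deceased: Sindre. That 1/30 share is carried to generation 4.
At generation 4 (Ylva, Ragna, Asgeir, Ingeborg) there are 4 shares of (1/30)/4 = 1/120 each.
Living: Ylva, Ragna, Asgeir, and Ingeborg — each takes 1/120.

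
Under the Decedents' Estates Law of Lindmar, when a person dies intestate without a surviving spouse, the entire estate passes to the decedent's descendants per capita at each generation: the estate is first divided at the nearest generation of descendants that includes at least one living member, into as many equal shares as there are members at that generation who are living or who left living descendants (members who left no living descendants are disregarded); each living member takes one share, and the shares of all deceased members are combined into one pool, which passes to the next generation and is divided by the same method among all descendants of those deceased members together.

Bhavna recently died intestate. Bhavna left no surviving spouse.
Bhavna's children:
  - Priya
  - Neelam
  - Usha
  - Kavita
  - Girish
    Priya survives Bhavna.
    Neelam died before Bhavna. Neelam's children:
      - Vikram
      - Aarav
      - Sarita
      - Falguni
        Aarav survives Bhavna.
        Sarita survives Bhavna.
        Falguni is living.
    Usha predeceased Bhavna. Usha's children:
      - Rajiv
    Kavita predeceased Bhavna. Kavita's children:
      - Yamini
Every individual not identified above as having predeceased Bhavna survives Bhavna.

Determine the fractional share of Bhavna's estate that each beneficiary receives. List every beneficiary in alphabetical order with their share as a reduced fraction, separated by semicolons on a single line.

There is no surviving spouse, so the entire estate passes to Bhavna's descendants per capita at each generation.
At generation 1 (Priya, Neelam, Usha, Kavita, Girish) there are 5 shares of (1)/5 = 1/5 each.
Living: Priya and Girish — each takes 1/5.
Deceased: Neelam, Usha, and Kavita. Their combined 3/5 is pooled and carried to generation 2.
At generation 2 (Vikram, Aarav, Sarita, Falguni, Rajiv, Yamini) there are 6 shares of (3/5)/6 = 1/10 each.
Living: Vikram, Aarav, Sarita, Falguni, Rajiv, and Yamini — each takes 1/10.

Aarav 1/10; Falguni 1/10; Girish 1/5; Priya 1/5; Rajiv 1/10; Sarita 1/10; Vikram 1/10; Yamini 1/10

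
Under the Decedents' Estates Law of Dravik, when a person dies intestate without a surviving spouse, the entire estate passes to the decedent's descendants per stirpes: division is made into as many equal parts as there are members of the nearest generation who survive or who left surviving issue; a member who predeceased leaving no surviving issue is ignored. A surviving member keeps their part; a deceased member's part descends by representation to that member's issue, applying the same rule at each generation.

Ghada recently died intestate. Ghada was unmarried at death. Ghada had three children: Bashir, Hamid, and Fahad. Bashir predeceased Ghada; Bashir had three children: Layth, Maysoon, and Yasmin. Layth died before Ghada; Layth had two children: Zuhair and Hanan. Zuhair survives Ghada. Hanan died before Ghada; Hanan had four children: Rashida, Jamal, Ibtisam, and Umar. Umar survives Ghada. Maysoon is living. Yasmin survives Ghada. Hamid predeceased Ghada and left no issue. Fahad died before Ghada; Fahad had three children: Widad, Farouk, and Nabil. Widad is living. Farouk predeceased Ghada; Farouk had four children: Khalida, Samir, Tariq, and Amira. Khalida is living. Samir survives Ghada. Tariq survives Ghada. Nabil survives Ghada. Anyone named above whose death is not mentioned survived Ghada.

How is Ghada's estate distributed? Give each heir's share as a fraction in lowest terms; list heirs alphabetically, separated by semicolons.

Amira 1/24; Ibtisam 1/48; Jamal 1/48; Khalida 1/24; Maysoon 1/6; Nabil 1/6; Rashida 1/48; Samir 1/24; Tariq 1/24; Umar 1/48; Widad 1/6; Yasmin 1/6; Zuhair 1/12

There is no surviving spouse, so the entire estate passes to Ghada's descendants per stirpes.
Hamid left no surviving issue, so that branch lapses and is disregarded.
The estate is divided into 2 equal shares of 1/2 among Bashir, Fahad.
Bashir predeceased; the 1/2 allotted to Bashir's branch passes to Bashir's issue by representation.
The 1/2 is divided into 3 equal shares of 1/6 among Layth, Maysoon, Yasmin.
Layth predeceased; the 1/6 allotted to Layth's branch passes to Layth's issue by representation.
The 1/6 is divided into 2 equal shares of 1/12 among Zuhair, Hanan.
Zuhair is living and takes 1/12.
Hanan predeceased; the 1/12 allotted to Hanan's branch passes to Hanan's issue by representation.
The 1/12 is divided into 4 equal shares of 1/48 among Rashida, Jamal, Ibtisam, Umar.
Rashida is living and takes 1/48.
Jamal is living and takes 1/48.
Ibtisam is living and takes 1/48.
Umar is living and takes 1/48.
Maysoon is living and takes 1/6.
Yasmin is living and takes 1/6.
Fahad predeceased; the 1/2 allotted to Fahad's branch passes to Fahad's issue by representation.
The 1/2 is divided into 3 equal shares of 1/6 among Widad, Farouk, Nabil.
Widad is living and takes 1/6.
Farouk predeceased; the 1/6 allotted to Farouk's branch passes to Farouk's issue by representation.
The 1/6 is divided into 4 equal shares of 1/24 among Khalida, Samir, Tariq, Amira.
Khalida is living and takes 1/24.
Samir is living and takes 1/24.
Tariq is living and takes 1/24.
Amira is living and takes 1/24.
Nabil is living and takes 1/6.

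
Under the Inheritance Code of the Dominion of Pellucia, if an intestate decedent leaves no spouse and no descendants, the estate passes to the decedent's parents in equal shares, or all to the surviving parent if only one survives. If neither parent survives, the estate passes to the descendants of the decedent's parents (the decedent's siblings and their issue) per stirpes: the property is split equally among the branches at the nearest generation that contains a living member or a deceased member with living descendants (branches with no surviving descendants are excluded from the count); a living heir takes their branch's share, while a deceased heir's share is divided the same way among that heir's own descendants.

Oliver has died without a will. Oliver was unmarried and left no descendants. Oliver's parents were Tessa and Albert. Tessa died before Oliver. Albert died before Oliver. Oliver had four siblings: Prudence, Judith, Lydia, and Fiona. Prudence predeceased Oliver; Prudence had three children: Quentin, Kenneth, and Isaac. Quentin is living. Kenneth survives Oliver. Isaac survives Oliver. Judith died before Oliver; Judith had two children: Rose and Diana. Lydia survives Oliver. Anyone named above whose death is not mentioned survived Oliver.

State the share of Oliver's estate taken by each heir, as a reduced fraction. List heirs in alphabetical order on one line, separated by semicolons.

Neither parent survives and there are no descendants, so the estate passes to Oliver's siblings and their issue per stirpes.
The estate is divided into 4 equal shares of 1/4 among Prudence, Judith, Lydia, Fiona.
Prudence predeceased; the 1/4 allotted to Prudence's branch passes to Prudence's issue by representation.
The 1/4 is divided into 3 equal shares of 1/12 among Quentin, Kenneth, Isaac.
Quentin is living and takes 1/12.
Kenneth is living and takes 1/12.
Isaac is living and takes 1/12.
Judith predeceased; the 1/4 allotted to Judith's branch passes to Judith's issue by representation.
The 1/4 is divided into 2 equal shares of 1/8 among Rose, Diana.
Rose is living and takes 1/8.
Diana is living and takes 1/8.
Lydia is living and takes 1/4.
Fiona is living and takes 1/4.

Diana 1/8; Fiona 1/4; Isaac 1/12; Kenneth 1/12; Lydia 1/4; Quentin 1/12; Rose 1/8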